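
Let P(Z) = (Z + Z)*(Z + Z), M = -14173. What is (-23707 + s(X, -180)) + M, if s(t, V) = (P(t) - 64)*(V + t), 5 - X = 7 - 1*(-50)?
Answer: -2532344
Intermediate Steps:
X = -52 (X = 5 - (7 - 1*(-50)) = 5 - (7 + 50) = 5 - 1*57 = 5 - 57 = -52)
P(Z) = 4*Z² (P(Z) = (2*Z)*(2*Z) = 4*Z²)
s(t, V) = (-64 + 4*t²)*(V + t) (s(t, V) = (4*t² - 64)*(V + t) = (-64 + 4*t²)*(V + t))
(-23707 + s(X, -180)) + M = (-23707 + (-64*(-180) - 64*(-52) + 4*(-52)³ + 4*(-180)*(-52)²)) - 14173 = (-23707 + (11520 + 3328 + 4*(-140608) + 4*(-180)*2704)) - 14173 = (-23707 + (11520 + 3328 - 562432 - 1946880)) - 14173 = (-23707 - 2494464) - 14173 = -2518171 - 14173 = -2532344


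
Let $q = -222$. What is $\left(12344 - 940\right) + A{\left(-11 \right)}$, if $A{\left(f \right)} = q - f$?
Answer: $11193$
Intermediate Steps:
$A{\left(f \right)} = -222 - f$
$\left(12344 - 940\right) + A{\left(-11 \right)} = \left(12344 - 940\right) - 211 = \left(12344 - 940\right) + \left(-222 + 11\right) = 11404 - 211 = 11193$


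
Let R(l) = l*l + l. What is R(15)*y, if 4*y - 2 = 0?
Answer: 120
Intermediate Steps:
y = 1/2 (y = 1/2 + (1/4)*0 = 1/2 + 0 = 1/2 ≈ 0.50000)
R(l) = l + l**2 (R(l) = l**2 + l = l + l**2)
R(15)*y = (15*(1 + 15))*(1/2) = (15*16)*(1/2) = 240*(1/2) = 120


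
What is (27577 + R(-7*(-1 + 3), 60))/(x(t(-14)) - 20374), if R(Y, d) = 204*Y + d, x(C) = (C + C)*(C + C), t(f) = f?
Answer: -24781/19590 ≈ -1.2650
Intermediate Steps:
x(C) = 4*C**2 (x(C) = (2*C)*(2*C) = 4*C**2)
R(Y, d) = d + 204*Y
(27577 + R(-7*(-1 + 3), 60))/(x(t(-14)) - 20374) = (27577 + (60 + 204*(-7*(-1 + 3))))/(4*(-14)**2 - 20374) = (27577 + (60 + 204*(-7*2)))/(4*196 - 20374) = (27577 + (60 + 204*(-14)))/(784 - 20374) = (27577 + (60 - 2856))/(-19590) = (27577 - 2796)*(-1/19590) = 24781*(-1/19590) = -24781/19590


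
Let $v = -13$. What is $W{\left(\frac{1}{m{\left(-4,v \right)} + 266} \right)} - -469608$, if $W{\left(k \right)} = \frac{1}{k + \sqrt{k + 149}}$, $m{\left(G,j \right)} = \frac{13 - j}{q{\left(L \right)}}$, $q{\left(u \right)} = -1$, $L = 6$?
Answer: $\frac{4030475935272}{8582639} + \frac{960 \sqrt{536415}}{8582639} \approx 4.6961 \cdot 10^{5}$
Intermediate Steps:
$m{\left(G,j \right)} = -13 + j$ ($m{\left(G,j \right)} = \frac{13 - j}{-1} = \left(13 - j\right) \left(-1\right) = -13 + j$)
$W{\left(k \right)} = \frac{1}{k + \sqrt{149 + k}}$
$W{\left(\frac{1}{m{\left(-4,v \right)} + 266} \right)} - -469608 = \frac{1}{\frac{1}{\left(-13 - 13\right) + 266} + \sqrt{149 + \frac{1}{\left(-13 - 13\right) + 266}}} - -469608 = \frac{1}{\frac{1}{-26 + 266} + \sqrt{149 + \frac{1}{-26 + 266}}} + 469608 = \frac{1}{\frac{1}{240} + \sqrt{149 + \frac{1}{240}}} + 469608 = \frac{1}{\frac{1}{240} + \sqrt{\frac{35761}{240}}} + 469608 = \frac{1}{\frac{1}{240} + \frac{\sqrt{536415}}{60}} + 469608 = 469608 + \frac{1}{\frac{1}{240} + \frac{\sqrt{536415}}{60}}$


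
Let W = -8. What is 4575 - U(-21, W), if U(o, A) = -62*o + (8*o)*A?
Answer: 1929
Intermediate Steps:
U(o, A) = -62*o + 8*A*o
4575 - U(-21, W) = 4575 - 2*(-21)*(-31 + 4*(-8)) = 4575 - 2*(-21)*(-31 - 32) = 4575 - 2*(-21)*(-63) = 4575 - 1*2646 = 4575 - 2646 = 1929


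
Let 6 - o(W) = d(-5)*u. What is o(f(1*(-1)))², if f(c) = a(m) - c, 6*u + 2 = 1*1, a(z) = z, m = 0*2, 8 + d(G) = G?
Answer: 529/36 ≈ 14.694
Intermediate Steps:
d(G) = -8 + G
m = 0
u = -⅙ (u = -⅓ + (1*1)/6 = -⅓ + (⅙)*1 = -⅓ + ⅙ = -⅙ ≈ -0.16667)
f(c) = -c (f(c) = 0 - c = -c)
o(W) = 23/6 (o(W) = 6 - (-8 - 5)*(-1)/6 = 6 - (-13)*(-1)/6 = 6 - 1*13/6 = 6 - 13/6 = 23/6)
o(f(1*(-1)))² = (23/6)² = 529/36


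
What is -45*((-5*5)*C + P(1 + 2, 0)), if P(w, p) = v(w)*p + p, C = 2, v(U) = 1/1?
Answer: 2250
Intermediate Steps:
v(U) = 1
P(w, p) = 2*p (P(w, p) = 1*p + p = p + p = 2*p)
-45*((-5*5)*C + P(1 + 2, 0)) = -45*(-5*5*2 + 2*0) = -45*(-25*2 + 0) = -45*(-50 + 0) = -45*(-50) = 2250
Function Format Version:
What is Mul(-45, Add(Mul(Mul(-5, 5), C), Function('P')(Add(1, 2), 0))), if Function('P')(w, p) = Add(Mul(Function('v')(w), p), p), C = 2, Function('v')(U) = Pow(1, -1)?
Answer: 2250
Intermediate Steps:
Function('v')(U) = 1
Function('P')(w, p) = Mul(2, p) (Function('P')(w, p) = Add(Mul(1, p), p) = Add(p, p) = Mul(2, p))
Mul(-45, Add(Mul(Mul(-5, 5), C), Function('P')(Add(1, 2), 0))) = Mul(-45, Add(Mul(Mul(-5, 5), 2), Mul(2, 0))) = Mul(-45, Add(Mul(-25, 2), 0)) = Mul(-45, Add(-50, 0)) = Mul(-45, -50) = 2250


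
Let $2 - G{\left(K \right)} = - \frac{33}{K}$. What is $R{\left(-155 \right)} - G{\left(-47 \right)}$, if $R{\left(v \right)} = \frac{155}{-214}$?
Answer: $- \frac{20339}{10058} \approx -2.0222$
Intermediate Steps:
$G{\left(K \right)} = 2 + \frac{33}{K}$ ($G{\left(K \right)} = 2 - - \frac{33}{K} = 2 + \frac{33}{K}$)
$R{\left(v \right)} = - \frac{155}{214}$ ($R{\left(v \right)} = 155 \left(- \frac{1}{214}\right) = - \frac{155}{214}$)
$R{\left(-155 \right)} - G{\left(-47 \right)} = - \frac{155}{214} - \left(2 + \frac{33}{-47}\right) = - \frac{155}{214} - \left(2 + 33 \left(- \frac{1}{47}\right)\right) = - \frac{155}{214} - \left(2 - \frac{33}{47}\right) = - \frac{155}{214} - \frac{61}{47} = - \frac{20339}{10058}$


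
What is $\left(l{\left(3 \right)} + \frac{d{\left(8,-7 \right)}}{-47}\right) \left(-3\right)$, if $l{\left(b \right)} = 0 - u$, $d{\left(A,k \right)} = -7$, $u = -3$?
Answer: $- \frac{444}{47} \approx -9.4468$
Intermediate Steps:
$l{\left(b \right)} = 3$ ($l{\left(b \right)} = 0 - -3 = 0 + 3 = 3$)
$\left(l{\left(3 \right)} + \frac{d{\left(8,-7 \right)}}{-47}\right) \left(-3\right) = \left(3 - \frac{7}{-47}\right) \left(-3\right) = \left(3 - - \frac{7}{47}\right) \left(-3\right) = \left(3 + \frac{7}{47}\right) \left(-3\right) = \frac{148}{47} \left(-3\right) = - \frac{444}{47}$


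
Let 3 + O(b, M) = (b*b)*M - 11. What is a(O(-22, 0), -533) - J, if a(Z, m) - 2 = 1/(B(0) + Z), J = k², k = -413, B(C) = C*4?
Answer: -2387939/14 ≈ -1.7057e+5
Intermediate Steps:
B(C) = 4*C
O(b, M) = -14 + M*b² (O(b, M) = -3 + ((b*b)*M - 11) = -3 + (b²*M - 11) = -3 + (M*b² - 11) = -3 + (-11 + M*b²) = -14 + M*b²)
J = 170569 (J = (-413)² = 170569)
a(Z, m) = 2 + 1/Z (a(Z, m) = 2 + 1/(4*0 + Z) = 2 + 1/(0 + Z) = 2 + 1/Z)
a(O(-22, 0), -533) - J = (2 + 1/(-14 + 0*(-22)²)) - 1*170569 = (2 + 1/(-14 + 0*484)) - 170569 = (2 + 1/(-14 + 0)) - 170569 = (2 + 1/(-14)) - 170569 = (2 - 1/14) - 170569 = 27/14 - 170569 = -2387939/14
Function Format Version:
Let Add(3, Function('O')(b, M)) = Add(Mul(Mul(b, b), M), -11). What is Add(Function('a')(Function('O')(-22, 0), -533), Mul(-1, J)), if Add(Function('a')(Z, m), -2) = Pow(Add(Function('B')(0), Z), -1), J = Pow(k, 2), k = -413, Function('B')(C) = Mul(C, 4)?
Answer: Rational(-2387939, 14) ≈ -1.7057e+5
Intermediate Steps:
Function('B')(C) = Mul(4, C)
Function('O')(b, M) = Add(-14, Mul(M, Pow(b, 2))) (Function('O')(b, M) = Add(-3, Add(Mul(Mul(b, b), M), -11)) = Add(-3, Add(Mul(Pow(b, 2), M), -11)) = Add(-3, Add(Mul(M, Pow(b, 2)), -11)) = Add(-3, Add(-11, Mul(M, Pow(b, 2)))) = Add(-14, Mul(M, Pow(b, 2))))
J = 170569 (J = Pow(-413, 2) = 170569)
Function('a')(Z, m) = Add(2, Pow(Z, -1)) (Function('a')(Z, m) = Add(2, Pow(Add(Mul(4, 0), Z), -1)) = Add(2, Pow(Add(0, Z), -1)) = Add(2, Pow(Z, -1)))
Add(Function('a')(Function('O')(-22, 0), -533), Mul(-1, J)) = Add(Add(2, Pow(Add(-14, Mul(0, Pow(-22, 2))), -1)), Mul(-1, 170569)) = Add(Add(2, Pow(Add(-14, Mul(0, 484)), -1)), -170569) = Add(Add(2, Pow(Add(-14, 0), -1)), -170569) = Add(Add(2, Pow(-14, -1)), -170569) = Add(Add(2, Rational(-1, 14)), -170569) = Add(Rational(27, 14), -170569) = Rational(-2387939, 14)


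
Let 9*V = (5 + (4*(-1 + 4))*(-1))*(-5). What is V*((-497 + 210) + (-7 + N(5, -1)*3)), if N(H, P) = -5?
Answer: -3605/3 ≈ -1201.7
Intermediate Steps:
V = 35/9 (V = ((5 + (4*(-1 + 4))*(-1))*(-5))/9 = ((5 + (4*3)*(-1))*(-5))/9 = ((5 + 12*(-1))*(-5))/9 = ((5 - 12)*(-5))/9 = (-7*(-5))/9 = (⅑)*35 = 35/9 ≈ 3.8889)
V*((-497 + 210) + (-7 + N(5, -1)*3)) = 35*((-497 + 210) + (-7 - 5*3))/9 = 35*(-287 + (-7 - 15))/9 = 35*(-287 - 22)/9 = (35/9)*(-309) = -3605/3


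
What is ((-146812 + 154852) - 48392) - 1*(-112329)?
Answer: 71977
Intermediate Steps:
((-146812 + 154852) - 48392) - 1*(-112329) = (8040 - 48392) + 112329 = -40352 + 112329 = 71977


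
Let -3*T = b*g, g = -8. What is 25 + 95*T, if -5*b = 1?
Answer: -77/3 ≈ -25.667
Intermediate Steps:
b = -⅕ (b = -⅕*1 = -⅕ ≈ -0.20000)
T = -8/15 (T = -(-1)*(-8)/15 = -⅓*8/5 = -8/15 ≈ -0.53333)
25 + 95*T = 25 + 95*(-8/15) = 25 - 152/3 = -77/3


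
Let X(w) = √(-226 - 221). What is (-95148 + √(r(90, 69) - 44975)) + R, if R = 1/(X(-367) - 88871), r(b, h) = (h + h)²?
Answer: -751484145601895/7898055088 + I*√25931 - I*√447/7898055088 ≈ -95148.0 + 161.03*I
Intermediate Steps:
X(w) = I*√447 (X(w) = √(-447) = I*√447)
r(b, h) = 4*h² (r(b, h) = (2*h)² = 4*h²)
R = 1/(-88871 + I*√447) (R = 1/(I*√447 - 88871) = 1/(-88871 + I*√447) ≈ -1.1252e-5 - 2.68e-9*I)
(-95148 + √(r(90, 69) - 44975)) + R = (-95148 + √(4*69² - 44975)) + (-88871/7898055088 - I*√447/7898055088) = (-95148 + √(4*4761 - 44975)) + (-88871/7898055088 - I*√447/7898055088) = (-95148 + √(19044 - 44975)) + (-88871/7898055088 - I*√447/7898055088) = (-95148 + √(-25931)) + (-88871/7898055088 - I*√447/7898055088) = (-95148 + I*√25931) + (-88871/7898055088 - I*√447/7898055088) = -751484145601895/7898055088 + I*√25931 - I*√447/7898055088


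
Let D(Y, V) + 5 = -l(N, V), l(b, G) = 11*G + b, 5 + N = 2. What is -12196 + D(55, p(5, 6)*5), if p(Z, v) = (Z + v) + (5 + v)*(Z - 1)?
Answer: -15223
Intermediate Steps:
N = -3 (N = -5 + 2 = -3)
l(b, G) = b + 11*G
p(Z, v) = Z + v + (-1 + Z)*(5 + v) (p(Z, v) = (Z + v) + (5 + v)*(-1 + Z) = (Z + v) + (-1 + Z)*(5 + v) = Z + v + (-1 + Z)*(5 + v))
D(Y, V) = -2 - 11*V (D(Y, V) = -5 - (-3 + 11*V) = -5 + (3 - 11*V) = -2 - 11*V)
-12196 + D(55, p(5, 6)*5) = -12196 + (-2 - 11*(-5 + 6*5 + 5*6)*5) = -12196 + (-2 - 11*(-5 + 30 + 30)*5) = -12196 + (-2 - 605*5) = -12196 + (-2 - 11*275) = -12196 + (-2 - 3025) = -12196 - 3027 = -15223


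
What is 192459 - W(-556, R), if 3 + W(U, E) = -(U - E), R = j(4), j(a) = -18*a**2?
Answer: 192194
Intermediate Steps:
R = -288 (R = -18*4**2 = -18*16 = -288)
W(U, E) = -3 + E - U (W(U, E) = -3 - (U - E) = -3 + (E - U) = -3 + E - U)
192459 - W(-556, R) = 192459 - (-3 - 288 - 1*(-556)) = 192459 - (-3 - 288 + 556) = 192459 - 1*265 = 192459 - 265 = 192194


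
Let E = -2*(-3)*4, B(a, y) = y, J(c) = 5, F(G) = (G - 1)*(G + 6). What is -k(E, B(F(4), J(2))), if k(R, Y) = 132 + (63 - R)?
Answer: -171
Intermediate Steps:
F(G) = (-1 + G)*(6 + G)
E = 24 (E = 6*4 = 24)
k(R, Y) = 195 - R
-k(E, B(F(4), J(2))) = -(195 - 1*24) = -(195 - 24) = -1*171 = -171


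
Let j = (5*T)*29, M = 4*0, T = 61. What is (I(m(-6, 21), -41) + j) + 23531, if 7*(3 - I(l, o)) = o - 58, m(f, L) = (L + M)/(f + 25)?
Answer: 226752/7 ≈ 32393.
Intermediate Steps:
M = 0
m(f, L) = L/(25 + f) (m(f, L) = (L + 0)/(f + 25) = L/(25 + f))
I(l, o) = 79/7 - o/7 (I(l, o) = 3 - (o - 58)/7 = 3 - (-58 + o)/7 = 3 + (58/7 - o/7) = 79/7 - o/7)
j = 8845 (j = (5*61)*29 = 305*29 = 8845)
(I(m(-6, 21), -41) + j) + 23531 = ((79/7 - ⅐*(-41)) + 8845) + 23531 = ((79/7 + 41/7) + 8845) + 23531 = (120/7 + 8845) + 23531 = 62035/7 + 23531 = 226752/7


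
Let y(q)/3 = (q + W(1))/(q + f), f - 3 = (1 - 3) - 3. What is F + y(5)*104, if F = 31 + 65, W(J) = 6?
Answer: 1240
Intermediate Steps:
F = 96
f = -2 (f = 3 + ((1 - 3) - 3) = 3 + (-2 - 3) = 3 - 5 = -2)
y(q) = 3*(6 + q)/(-2 + q) (y(q) = 3*((q + 6)/(q - 2)) = 3*((6 + q)/(-2 + q)) = 3*(6 + q)/(-2 + q))
F + y(5)*104 = 96 + (3*(6 + 5)/(-2 + 5))*104 = 96 + (3*11/3)*104 = 96 + (3*(1/3)*11)*104 = 96 + 11*104 = 96 + 1144 = 1240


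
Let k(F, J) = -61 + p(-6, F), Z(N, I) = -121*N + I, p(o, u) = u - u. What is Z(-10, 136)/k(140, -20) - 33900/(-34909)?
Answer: -44919614/2129449 ≈ -21.094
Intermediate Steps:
p(o, u) = 0
Z(N, I) = I - 121*N
k(F, J) = -61 (k(F, J) = -61 + 0 = -61)
Z(-10, 136)/k(140, -20) - 33900/(-34909) = (136 - 121*(-10))/(-61) - 33900/(-34909) = (136 + 1210)*(-1/61) - 33900*(-1/34909) = 1346*(-1/61) + 33900/34909 = -1346/61 + 33900/34909 = -44919614/2129449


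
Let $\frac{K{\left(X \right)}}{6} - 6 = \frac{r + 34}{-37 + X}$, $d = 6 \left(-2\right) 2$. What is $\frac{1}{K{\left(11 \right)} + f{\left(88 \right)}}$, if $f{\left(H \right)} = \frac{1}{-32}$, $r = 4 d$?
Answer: $\frac{416}{20915} \approx 0.01989$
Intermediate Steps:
$d = -24$ ($d = \left(-12\right) 2 = -24$)
$r = -96$ ($r = 4 \left(-24\right) = -96$)
$f{\left(H \right)} = - \frac{1}{32}$
$K{\left(X \right)} = 36 - \frac{372}{-37 + X}$ ($K{\left(X \right)} = 36 + 6 \frac{-96 + 34}{-37 + X} = 36 + 6 \left(- \frac{62}{-37 + X}\right) = 36 - \frac{372}{-37 + X}$)
$\frac{1}{K{\left(11 \right)} + f{\left(88 \right)}} = \frac{1}{\frac{12 \left(-142 + 3 \cdot 11\right)}{-37 + 11} - \frac{1}{32}} = \frac{1}{\frac{12 \left(-142 + 33\right)}{-26} - \frac{1}{32}} = \frac{1}{12 \left(- \frac{1}{26}\right) \left(-109\right) - \frac{1}{32}} = \frac{1}{\frac{654}{13} - \frac{1}{32}} = \frac{1}{\frac{20915}{416}} = \frac{416}{20915}$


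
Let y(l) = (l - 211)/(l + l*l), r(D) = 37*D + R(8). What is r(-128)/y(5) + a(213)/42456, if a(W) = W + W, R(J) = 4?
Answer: 502261793/728828 ≈ 689.14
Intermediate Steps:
r(D) = 4 + 37*D (r(D) = 37*D + 4 = 4 + 37*D)
a(W) = 2*W
y(l) = (-211 + l)/(l + l²)
r(-128)/y(5) + a(213)/42456 = (4 + 37*(-128))/(((-211 + 5)/(5*(1 + 5)))) + (2*213)/42456 = (4 - 4736)/(((⅕)*(-206)/6)) + 426*(1/42456) = -4732/((⅕)*(⅙)*(-206)) + 71/7076 = -4732/(-103/15) + 71/7076 = -4732*(-15/103) + 71/7076 = 70980/103 + 71/7076 = 502261793/728828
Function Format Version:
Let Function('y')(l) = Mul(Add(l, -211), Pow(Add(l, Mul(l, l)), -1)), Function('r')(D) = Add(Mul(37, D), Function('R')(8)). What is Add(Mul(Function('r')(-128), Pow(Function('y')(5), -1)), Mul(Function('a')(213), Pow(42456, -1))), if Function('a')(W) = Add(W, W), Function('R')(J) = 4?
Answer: Rational(502261793, 728828) ≈ 689.14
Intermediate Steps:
Function('r')(D) = Add(4, Mul(37, D)) (Function('r')(D) = Add(Mul(37, D), 4) = Add(4, Mul(37, D)))
Function('a')(W) = Mul(2, W)
Function('y')(l) = Mul(Pow(Add(l, Pow(l, 2)), -1), Add(-211, l)) (Function('y')(l) = Mul(Add(-211, l), Pow(Add(l, Pow(l, 2)), -1)) = Mul(Pow(Add(l, Pow(l, 2)), -1), Add(-211, l)))
Add(Mul(Function('r')(-128), Pow(Function('y')(5), -1)), Mul(Function('a')(213), Pow(42456, -1))) = Add(Mul(Add(4, Mul(37, -128)), Pow(Mul(Pow(5, -1), Pow(Add(1, 5), -1), Add(-211, 5)), -1)), Mul(Mul(2, 213), Pow(42456, -1))) = Add(Mul(Add(4, -4736), Pow(Mul(Rational(1, 5), Pow(6, -1), -206), -1)), Mul(426, Rational(1, 42456))) = Add(Mul(-4732, Pow(Mul(Rational(1, 5), Rational(1, 6), -206), -1)), Rational(71, 7076)) = Add(Mul(-4732, Pow(Rational(-103, 15), -1)), Rational(71, 7076)) = Add(Mul(-4732, Rational(-15, 103)), Rational(71, 7076)) = Add(Rational(70980, 103), Rational(71, 7076)) = Rational(502261793, 728828)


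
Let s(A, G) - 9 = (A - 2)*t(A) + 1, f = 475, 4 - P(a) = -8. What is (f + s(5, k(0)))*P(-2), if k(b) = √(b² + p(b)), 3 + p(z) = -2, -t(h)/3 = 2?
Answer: 5604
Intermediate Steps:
t(h) = -6 (t(h) = -3*2 = -6)
P(a) = 12 (P(a) = 4 - 1*(-8) = 4 + 8 = 12)
p(z) = -5 (p(z) = -3 - 2 = -5)
k(b) = √(-5 + b²) (k(b) = √(b² - 5) = √(-5 + b²))
s(A, G) = 22 - 6*A (s(A, G) = 9 + ((A - 2)*(-6) + 1) = 9 + ((-2 + A)*(-6) + 1) = 9 + ((12 - 6*A) + 1) = 9 + (13 - 6*A) = 22 - 6*A)
(f + s(5, k(0)))*P(-2) = (475 + (22 - 6*5))*12 = (475 + (22 - 30))*12 = (475 - 8)*12 = 467*12 = 5604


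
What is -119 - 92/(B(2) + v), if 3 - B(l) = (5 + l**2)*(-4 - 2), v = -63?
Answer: -311/3 ≈ -103.67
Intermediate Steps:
B(l) = 33 + 6*l**2 (B(l) = 3 - (5 + l**2)*(-4 - 2) = 3 - (5 + l**2)*(-6) = 3 - (-30 - 6*l**2) = 3 + (30 + 6*l**2) = 33 + 6*l**2)
-119 - 92/(B(2) + v) = -119 - 92/((33 + 6*2**2) - 63) = -119 - 92/((33 + 6*4) - 63) = -119 - 92/((33 + 24) - 63) = -119 - 92/(57 - 63) = -119 - 92/(-6) = -119 - 92*(-1/6) = -119 + 46/3 = -311/3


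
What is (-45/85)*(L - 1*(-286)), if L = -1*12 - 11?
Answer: -2367/17 ≈ -139.24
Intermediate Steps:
L = -23 (L = -12 - 11 = -23)
(-45/85)*(L - 1*(-286)) = (-45/85)*(-23 - 1*(-286)) = (-45*1/85)*(-23 + 286) = -9/17*263 = -2367/17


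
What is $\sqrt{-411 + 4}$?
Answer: $i \sqrt{407} \approx 20.174 i$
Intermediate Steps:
$\sqrt{-411 + 4} = \sqrt{-407} = i \sqrt{407}$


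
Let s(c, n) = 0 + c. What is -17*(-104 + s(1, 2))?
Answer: 1751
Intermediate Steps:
s(c, n) = c
-17*(-104 + s(1, 2)) = -17*(-104 + 1) = -17*(-103) = 1751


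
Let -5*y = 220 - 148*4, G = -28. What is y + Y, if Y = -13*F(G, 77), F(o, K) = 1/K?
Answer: 28579/385 ≈ 74.231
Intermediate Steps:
y = 372/5 (y = -(220 - 148*4)/5 = -(220 - 592)/5 = -⅕*(-372) = 372/5 ≈ 74.400)
Y = -13/77 ≈ -0.16883
y + Y = 372/5 - 13/77 = 28579/385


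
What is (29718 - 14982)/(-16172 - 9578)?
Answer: -7368/12875 ≈ -0.57227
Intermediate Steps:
(29718 - 14982)/(-16172 - 9578) = 14736/(-25750) = 14736*(-1/25750) = -7368/12875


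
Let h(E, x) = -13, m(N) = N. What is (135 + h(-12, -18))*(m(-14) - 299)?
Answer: -38186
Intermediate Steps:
(135 + h(-12, -18))*(m(-14) - 299) = (135 - 13)*(-14 - 299) = 122*(-313) = -38186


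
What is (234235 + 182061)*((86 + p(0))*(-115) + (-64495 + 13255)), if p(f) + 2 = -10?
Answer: -24873686000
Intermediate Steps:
p(f) = -12 (p(f) = -2 - 10 = -12)
(234235 + 182061)*((86 + p(0))*(-115) + (-64495 + 13255)) = (234235 + 182061)*((86 - 12)*(-115) + (-64495 + 13255)) = 416296*(74*(-115) - 51240) = 416296*(-8510 - 51240) = 416296*(-59750) = -24873686000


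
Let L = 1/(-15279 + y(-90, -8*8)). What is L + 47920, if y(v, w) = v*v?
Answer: 344017679/7179 ≈ 47920.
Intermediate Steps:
y(v, w) = v²
L = -1/7179 (L = 1/(-15279 + (-90)²) = 1/(-15279 + 8100) = 1/(-7179) = -1/7179 ≈ -0.00013930)
L + 47920 = -1/7179 + 47920 = 344017679/7179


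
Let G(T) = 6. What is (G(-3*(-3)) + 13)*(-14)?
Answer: -266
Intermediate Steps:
(G(-3*(-3)) + 13)*(-14) = (6 + 13)*(-14) = 19*(-14) = -266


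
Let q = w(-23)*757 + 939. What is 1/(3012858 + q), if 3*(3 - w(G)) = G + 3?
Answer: 3/9063344 ≈ 3.3100e-7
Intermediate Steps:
w(G) = 2 - G/3 (w(G) = 3 - (G + 3)/3 = 3 - (3 + G)/3 = 3 + (-1 - G/3) = 2 - G/3)
q = 24770/3 (q = (2 - 1/3*(-23))*757 + 939 = (2 + 23/3)*757 + 939 = (29/3)*757 + 939 = 21953/3 + 939 = 24770/3 ≈ 8256.7)
1/(3012858 + q) = 1/(3012858 + 24770/3) = 1/(9063344/3) = 3/9063344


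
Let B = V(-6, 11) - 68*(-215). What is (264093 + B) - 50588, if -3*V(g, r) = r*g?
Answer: 228147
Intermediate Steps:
V(g, r) = -g*r/3 (V(g, r) = -r*g/3 = -g*r/3)
B = 14642 (B = -⅓*(-6)*11 - 68*(-215) = 22 + 14620 = 14642)
(264093 + B) - 50588 = (264093 + 14642) - 50588 = 278735 - 50588 = 228147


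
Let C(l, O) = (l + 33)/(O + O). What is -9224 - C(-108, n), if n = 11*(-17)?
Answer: -3449851/374 ≈ -9224.2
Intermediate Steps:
n = -187
C(l, O) = (33 + l)/(2*O) (C(l, O) = (33 + l)/((2*O)) = (33 + l)*(1/(2*O)) = (33 + l)/(2*O))
-9224 - C(-108, n) = -9224 - (33 - 108)/(2*(-187)) = -9224 - (-1)*(-75)/(2*187) = -9224 - 1*75/374 = -9224 - 75/374 = -3449851/374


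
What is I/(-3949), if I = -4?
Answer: 4/3949 ≈ 0.0010129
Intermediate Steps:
I/(-3949) = -4/(-3949) = -4*(-1/3949) = 4/3949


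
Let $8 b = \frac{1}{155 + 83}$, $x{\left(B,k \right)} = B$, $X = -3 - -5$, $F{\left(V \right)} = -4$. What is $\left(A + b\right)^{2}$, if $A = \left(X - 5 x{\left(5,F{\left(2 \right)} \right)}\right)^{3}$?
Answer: $\frac{536662027045089}{3625216} \approx 1.4804 \cdot 10^{8}$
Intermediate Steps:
$X = 2$ ($X = -3 + 5 = 2$)
$A = -12167$ ($A = \left(2 - 25\right)^{3} = \left(-23\right)^{3} = -12167$)
$b = \frac{1}{1904}$ ($b = \frac{1}{8 \left(155 + 83\right)} = \frac{1}{8 \cdot 238} = \frac{1}{8} \cdot \frac{1}{238} = \frac{1}{1904} \approx 0.00052521$)
$\left(A + b\right)^{2} = \left(-12167 + \frac{1}{1904}\right)^{2} = \left(- \frac{23165967}{1904}\right)^{2} = \frac{536662027045089}{3625216}$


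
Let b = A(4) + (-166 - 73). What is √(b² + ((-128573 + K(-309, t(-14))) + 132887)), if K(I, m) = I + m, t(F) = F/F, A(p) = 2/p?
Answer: √243553/2 ≈ 246.76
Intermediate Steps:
t(F) = 1
b = -477/2 (b = 2/4 + (-166 - 73) = 2*(¼) - 239 = ½ - 239 = -477/2 ≈ -238.50)
√(b² + ((-128573 + K(-309, t(-14))) + 132887)) = √((-477/2)² + ((-128573 + (-309 + 1)) + 132887)) = √(227529/4 + ((-128573 - 308) + 132887)) = √(227529/4 + (-128881 + 132887)) = √(227529/4 + 4006) = √(243553/4) = √243553/2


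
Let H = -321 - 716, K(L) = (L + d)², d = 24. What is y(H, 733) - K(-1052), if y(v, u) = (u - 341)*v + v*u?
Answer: -2223409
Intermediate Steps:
K(L) = (24 + L)² (K(L) = (L + 24)² = (24 + L)²)
H = -1037
y(v, u) = u*v + v*(-341 + u) (y(v, u) = (-341 + u)*v + u*v = v*(-341 + u) + u*v = u*v + v*(-341 + u))
y(H, 733) - K(-1052) = -1037*(-341 + 2*733) - (24 - 1052)² = -1037*(-341 + 1466) - 1*(-1028)² = -1037*1125 - 1*1056784 = -1166625 - 1056784 = -2223409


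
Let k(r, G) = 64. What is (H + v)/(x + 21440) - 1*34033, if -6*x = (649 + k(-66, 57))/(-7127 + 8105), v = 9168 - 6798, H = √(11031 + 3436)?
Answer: -4281650834671/125809207 + 5868*√14467/125809207 ≈ -34033.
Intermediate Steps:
H = √14467 ≈ 120.28
v = 2370
x = -713/5868 (x = -(649 + 64)/(6*(-7127 + 8105)) = -713/(6*978) = -⅙*713/978 = -713/5868 ≈ -0.12151)
(H + v)/(x + 21440) - 1*34033 = (√14467 + 2370)/(-713/5868 + 21440) - 1*34033 = (2370 + √14467)/(125809207/5868) - 34033 = (2370 + √14467)*(5868/125809207) - 34033 = (13907160/125809207 + 5868*√14467/125809207) - 34033 = -4281650834671/125809207 + 5868*√14467/125809207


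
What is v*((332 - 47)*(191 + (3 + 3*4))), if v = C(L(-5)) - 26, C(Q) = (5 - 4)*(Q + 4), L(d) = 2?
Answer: -1174200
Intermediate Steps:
C(Q) = 4 + Q (C(Q) = 1*(4 + Q) = 4 + Q)
v = -20 (v = (4 + 2) - 26 = 6 - 26 = -20)
v*((332 - 47)*(191 + (3 + 3*4))) = -20*(332 - 47)*(191 + (3 + 3*4)) = -5700*(191 + (3 + 12)) = -5700*(191 + 15) = -5700*206 = -20*58710 = -1174200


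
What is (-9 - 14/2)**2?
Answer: 256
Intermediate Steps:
(-9 - 14/2)**2 = (-9 - 14*1/2)**2 = (-9 - 7)**2 = (-16)**2 = 256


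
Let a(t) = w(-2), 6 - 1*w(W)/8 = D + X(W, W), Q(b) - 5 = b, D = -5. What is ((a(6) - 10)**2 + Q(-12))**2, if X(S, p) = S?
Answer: 77951241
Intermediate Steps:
Q(b) = 5 + b
w(W) = 88 - 8*W (w(W) = 48 - 8*(-5 + W) = 48 + (40 - 8*W) = 88 - 8*W)
a(t) = 104 (a(t) = 88 - 8*(-2) = 88 + 16 = 104)
((a(6) - 10)**2 + Q(-12))**2 = ((104 - 10)**2 + (5 - 12))**2 = (94**2 - 7)**2 = (8836 - 7)**2 = 8829**2 = 77951241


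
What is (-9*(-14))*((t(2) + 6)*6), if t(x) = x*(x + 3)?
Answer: 12096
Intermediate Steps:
t(x) = x*(3 + x)
(-9*(-14))*((t(2) + 6)*6) = (-9*(-14))*((2*(3 + 2) + 6)*6) = 126*((2*5 + 6)*6) = 126*((10 + 6)*6) = 126*(16*6) = 126*96 = 12096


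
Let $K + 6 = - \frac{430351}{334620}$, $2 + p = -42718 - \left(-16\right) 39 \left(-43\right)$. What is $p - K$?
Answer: $- \frac{23271052169}{334620} \approx -69545.0$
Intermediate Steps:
$p = -69552$ ($p = -2 - \left(42718 + \left(-16\right) 39 \left(-43\right)\right) = -2 - \left(42718 - -26832\right) = -2 - 69550 = -69552$)
$K = - \frac{2438071}{334620}$ ($K = -6 - \frac{430351}{334620} = - \frac{2438071}{334620} \approx -7.2861$)
$p - K = -69552 - - \frac{2438071}{334620} = -69552 + \frac{2438071}{334620} = - \frac{23271052169}{334620}$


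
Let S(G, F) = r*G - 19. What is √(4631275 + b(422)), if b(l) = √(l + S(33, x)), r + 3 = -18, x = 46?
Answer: √(4631275 + I*√290) ≈ 2152.0 + 0.004*I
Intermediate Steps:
r = -21 (r = -3 - 18 = -21)
S(G, F) = -19 - 21*G (S(G, F) = -21*G - 19 = -19 - 21*G)
b(l) = √(-712 + l) (b(l) = √(l + (-19 - 21*33)) = √(l + (-19 - 693)) = √(l - 712) = √(-712 + l))
√(4631275 + b(422)) = √(4631275 + √(-712 + 422)) = √(4631275 + √(-290)) = √(4631275 + I*√290)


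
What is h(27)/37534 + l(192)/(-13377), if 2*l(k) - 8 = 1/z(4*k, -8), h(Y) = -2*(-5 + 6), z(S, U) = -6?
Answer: -21277/61480692 ≈ -0.00034608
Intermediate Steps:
h(Y) = -2 (h(Y) = -2*1 = -2)
l(k) = 47/12 (l(k) = 4 + (½)/(-6) = 4 + (½)*(-⅙) = 4 - 1/12 = 47/12)
h(27)/37534 + l(192)/(-13377) = -2/37534 + (47/12)/(-13377) = -2*1/37534 + (47/12)*(-1/13377) = -1/18767 - 47/160524 = -21277/61480692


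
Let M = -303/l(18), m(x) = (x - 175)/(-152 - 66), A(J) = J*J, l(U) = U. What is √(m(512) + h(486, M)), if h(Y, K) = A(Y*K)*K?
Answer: I*√13385540277290/109 ≈ 33565.0*I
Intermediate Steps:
A(J) = J²
m(x) = 175/218 - x/218 (m(x) = (-175 + x)/(-218) = (-175 + x)*(-1/218) = 175/218 - x/218)
M = -101/6 (M = -303/18 = -303*1/18 = -101/6 ≈ -16.833)
h(Y, K) = K³*Y² (h(Y, K) = (Y*K)²*K = (K*Y)²*K = (K²*Y²)*K = K³*Y²)
√(m(512) + h(486, M)) = √((175/218 - 1/218*512) + (-101/6)³*486²) = √((175/218 - 256/109) - 1030301/216*236196) = √(-337/218 - 2253268287/2) = √(-122803121810/109) = I*√13385540277290/109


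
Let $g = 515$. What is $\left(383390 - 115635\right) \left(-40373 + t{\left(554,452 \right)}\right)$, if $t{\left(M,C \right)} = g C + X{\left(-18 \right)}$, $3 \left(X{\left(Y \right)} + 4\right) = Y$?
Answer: $51515258735$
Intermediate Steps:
$X{\left(Y \right)} = -4 + \frac{Y}{3}$
$t{\left(M,C \right)} = -10 + 515 C$ ($t{\left(M,C \right)} = 515 C + \left(-4 + \frac{1}{3} \left(-18\right)\right) = 515 C - 10 = -10 + 515 C$)
$\left(383390 - 115635\right) \left(-40373 + t{\left(554,452 \right)}\right) = \left(383390 - 115635\right) \left(-40373 + \left(-10 + 515 \cdot 452\right)\right) = 267755 \left(-40373 + \left(-10 + 232780\right)\right) = 267755 \left(-40373 + 232770\right) = 267755 \cdot 192397 = 51515258735$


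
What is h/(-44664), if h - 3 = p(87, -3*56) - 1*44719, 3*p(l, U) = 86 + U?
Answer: 67115/66996 ≈ 1.0018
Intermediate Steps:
p(l, U) = 86/3 + U/3 (p(l, U) = (86 + U)/3 = 86/3 + U/3)
h = -134230/3 (h = 3 + ((86/3 + (-3*56)/3) - 1*44719) = 3 + ((86/3 + (⅓)*(-168)) - 44719) = 3 + ((86/3 - 56) - 44719) = 3 + (-82/3 - 44719) = 3 - 134239/3 = -134230/3 ≈ -44743.)
h/(-44664) = -134230/3/(-44664) = -134230/3*(-1/44664) = 67115/66996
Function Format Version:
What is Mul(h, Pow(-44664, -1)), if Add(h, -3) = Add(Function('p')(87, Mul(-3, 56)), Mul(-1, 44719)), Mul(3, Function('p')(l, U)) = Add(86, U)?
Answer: Rational(67115, 66996) ≈ 1.0018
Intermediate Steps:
Function('p')(l, U) = Add(Rational(86, 3), Mul(Rational(1, 3), U)) (Function('p')(l, U) = Mul(Rational(1, 3), Add(86, U)) = Add(Rational(86, 3), Mul(Rational(1, 3), U)))
h = Rational(-134230, 3) (h = Add(3, Add(Add(Rational(86, 3), Mul(Rational(1, 3), Mul(-3, 56))), Mul(-1, 44719))) = Add(3, Add(Add(Rational(86, 3), Mul(Rational(1, 3), -168)), -44719)) = Add(3, Add(Add(Rational(86, 3), -56), -44719)) = Add(3, Add(Rational(-82, 3), -44719)) = Add(3, Rational(-134239, 3)) = Rational(-134230, 3) ≈ -44743.)
Mul(h, Pow(-44664, -1)) = Mul(Rational(-134230, 3), Pow(-44664, -1)) = Mul(Rational(-134230, 3), Rational(-1, 44664)) = Rational(67115, 66996)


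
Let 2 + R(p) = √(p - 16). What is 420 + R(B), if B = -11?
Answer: 418 + 3*I*√3 ≈ 418.0 + 5.1962*I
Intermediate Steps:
R(p) = -2 + √(-16 + p) (R(p) = -2 + √(p - 16) = -2 + √(-16 + p))
420 + R(B) = 420 + (-2 + √(-16 - 11)) = 420 + (-2 + √(-27)) = 420 + (-2 + 3*I*√3) = 418 + 3*I*√3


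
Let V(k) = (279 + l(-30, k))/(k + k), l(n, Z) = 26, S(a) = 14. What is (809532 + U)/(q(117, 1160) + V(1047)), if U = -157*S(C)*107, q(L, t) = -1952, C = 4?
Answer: -1202680524/4087183 ≈ -294.26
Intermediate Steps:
V(k) = 305/(2*k) (V(k) = (279 + 26)/(k + k) = 305/((2*k)) = 305*(1/(2*k)) = 305/(2*k))
U = -235186 (U = -157*14*107 = -2198*107 = -235186)
(809532 + U)/(q(117, 1160) + V(1047)) = (809532 - 235186)/(-1952 + (305/2)/1047) = 574346/(-1952 + (305/2)*(1/1047)) = 574346/(-1952 + 305/2094) = 574346/(-4087183/2094) = 574346*(-2094/4087183) = -1202680524/4087183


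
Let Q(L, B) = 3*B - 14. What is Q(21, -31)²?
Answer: 11449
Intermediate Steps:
Q(L, B) = -14 + 3*B
Q(21, -31)² = (-14 + 3*(-31))² = (-14 - 93)² = (-107)² = 11449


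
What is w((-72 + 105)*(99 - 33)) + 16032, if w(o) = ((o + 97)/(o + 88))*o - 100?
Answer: 1866221/103 ≈ 18119.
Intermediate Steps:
w(o) = -100 + o*(97 + o)/(88 + o) (w(o) = ((97 + o)/(88 + o))*o - 100 = o*(97 + o)/(88 + o) - 100 = -100 + o*(97 + o)/(88 + o))
w((-72 + 105)*(99 - 33)) + 16032 = (-8800 + ((-72 + 105)*(99 - 33))**2 - 3*(-72 + 105)*(99 - 33))/(88 + (-72 + 105)*(99 - 33)) + 16032 = (-8800 + (33*66)**2 - 99*66)/(88 + 33*66) + 16032 = (-8800 + 2178**2 - 3*2178)/(88 + 2178) + 16032 = (-8800 + 4743684 - 6534)/2266 + 16032 = (1/2266)*4728350 + 16032 = 214925/103 + 16032 = 1866221/103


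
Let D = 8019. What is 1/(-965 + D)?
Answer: 1/7054 ≈ 0.00014176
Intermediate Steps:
1/(-965 + D) = 1/(-965 + 8019) = 1/7054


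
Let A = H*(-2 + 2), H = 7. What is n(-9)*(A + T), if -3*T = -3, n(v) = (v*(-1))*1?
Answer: 9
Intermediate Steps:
n(v) = -v (n(v) = -v*1 = -v)
A = 0 (A = 7*(-2 + 2) = 7*0 = 0)
T = 1 (T = -⅓*(-3) = 1)
n(-9)*(A + T) = (-1*(-9))*(0 + 1) = 9*1 = 9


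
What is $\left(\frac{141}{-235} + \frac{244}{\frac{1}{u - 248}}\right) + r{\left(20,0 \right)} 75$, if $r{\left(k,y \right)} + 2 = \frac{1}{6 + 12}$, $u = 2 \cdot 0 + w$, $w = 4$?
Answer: $- \frac{1790473}{30} \approx -59682.0$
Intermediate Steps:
$u = 4$ ($u = 2 \cdot 0 + 4 = 0 + 4 = 4$)
$r{\left(k,y \right)} = - \frac{35}{18}$ ($r{\left(k,y \right)} = -2 + \frac{1}{6 + 12} = -2 + \frac{1}{18} = - \frac{35}{18}$)
$\left(\frac{141}{-235} + \frac{244}{\frac{1}{u - 248}}\right) + r{\left(20,0 \right)} 75 = \left(\frac{141}{-235} + \frac{244}{\frac{1}{4 - 248}}\right) - \frac{875}{6} = \left(141 \left(- \frac{1}{235}\right) + \frac{244}{\frac{1}{-244}}\right) - \frac{875}{6} = \left(- \frac{3}{5} + \frac{244}{- \frac{1}{244}}\right) - \frac{875}{6} = \left(- \frac{3}{5} + 244 \left(-244\right)\right) - \frac{875}{6} = \left(- \frac{3}{5} - 59536\right) - \frac{875}{6} = - \frac{297683}{5} - \frac{875}{6} = - \frac{1790473}{30}$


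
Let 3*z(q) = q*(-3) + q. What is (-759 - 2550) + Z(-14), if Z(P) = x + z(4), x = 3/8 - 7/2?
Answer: -79555/24 ≈ -3314.8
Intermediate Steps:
z(q) = -2*q/3 (z(q) = (q*(-3) + q)/3 = (-3*q + q)/3 = (-2*q)/3 = -2*q/3)
x = -25/8 (x = 3*(⅛) - 7*½ = 3/8 - 7/2 = -25/8 ≈ -3.1250)
Z(P) = -139/24 (Z(P) = -25/8 - ⅔*4 = -25/8 - 8/3 = -139/24)
(-759 - 2550) + Z(-14) = (-759 - 2550) - 139/24 = -3309 - 139/24 = -79555/24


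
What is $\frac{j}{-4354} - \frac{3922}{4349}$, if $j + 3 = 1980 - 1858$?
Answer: $- \frac{2513417}{2705078} \approx -0.92915$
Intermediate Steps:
$j = 119$ ($j = -3 + \left(1980 - 1858\right) = -3 + 122 = 119$)
$\frac{j}{-4354} - \frac{3922}{4349} = \frac{119}{-4354} - \frac{3922}{4349} = 119 \left(- \frac{1}{4354}\right) - \frac{3922}{4349} = - \frac{17}{622} - \frac{3922}{4349} = - \frac{2513417}{2705078}$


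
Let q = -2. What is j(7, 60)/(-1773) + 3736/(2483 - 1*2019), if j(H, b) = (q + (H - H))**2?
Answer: 827759/102834 ≈ 8.0495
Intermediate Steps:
j(H, b) = 4 (j(H, b) = (-2 + (H - H))**2 = (-2 + 0)**2 = (-2)**2 = 4)
j(7, 60)/(-1773) + 3736/(2483 - 1*2019) = 4/(-1773) + 3736/(2483 - 1*2019) = 4*(-1/1773) + 3736/(2483 - 2019) = -4/1773 + 3736/464 = -4/1773 + 3736*(1/464) = -4/1773 + 467/58 = 827759/102834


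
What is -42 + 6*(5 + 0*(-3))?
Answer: -12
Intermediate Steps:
-42 + 6*(5 + 0*(-3)) = -42 + 6*(5 + 0) = -42 + 6*5 = -42 + 30 = -12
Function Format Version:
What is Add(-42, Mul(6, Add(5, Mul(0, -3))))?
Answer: -12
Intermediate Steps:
Add(-42, Mul(6, Add(5, Mul(0, -3)))) = Add(-42, Mul(6, Add(5, 0))) = Add(-42, Mul(6, 5)) = Add(-42, 30) = -12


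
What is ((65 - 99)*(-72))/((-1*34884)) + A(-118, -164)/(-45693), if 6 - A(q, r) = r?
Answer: -64154/868167 ≈ -0.073896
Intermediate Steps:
A(q, r) = 6 - r
((65 - 99)*(-72))/((-1*34884)) + A(-118, -164)/(-45693) = ((65 - 99)*(-72))/((-1*34884)) + (6 - 1*(-164))/(-45693) = -34*(-72)/(-34884) + (6 + 164)*(-1/45693) = 2448*(-1/34884) + 170*(-1/45693) = -4/57 - 170/45693 = -64154/868167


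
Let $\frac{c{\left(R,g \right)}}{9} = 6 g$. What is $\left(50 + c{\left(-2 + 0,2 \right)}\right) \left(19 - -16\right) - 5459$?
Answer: $71$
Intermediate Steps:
$c{\left(R,g \right)} = 54 g$ ($c{\left(R,g \right)} = 9 \cdot 6 g = 54 g$)
$\left(50 + c{\left(-2 + 0,2 \right)}\right) \left(19 - -16\right) - 5459 = \left(50 + 54 \cdot 2\right) \left(19 - -16\right) - 5459 = \left(50 + 108\right) \left(19 + 16\right) - 5459 = 158 \cdot 35 - 5459 = 5530 - 5459 = 71$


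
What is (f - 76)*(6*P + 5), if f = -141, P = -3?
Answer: 2821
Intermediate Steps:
(f - 76)*(6*P + 5) = (-141 - 76)*(6*(-3) + 5) = -217*(-18 + 5) = -217*(-13) = 2821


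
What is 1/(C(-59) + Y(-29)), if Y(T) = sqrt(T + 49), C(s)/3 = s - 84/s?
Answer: -601269/103786861 - 6962*sqrt(5)/103786861 ≈ -0.0059433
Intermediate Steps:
C(s) = -252/s + 3*s (C(s) = 3*(s - 84/s) = -252/s + 3*s)
Y(T) = sqrt(49 + T)
1/(C(-59) + Y(-29)) = 1/((-252/(-59) + 3*(-59)) + sqrt(49 - 29)) = 1/((-252*(-1/59) - 177) + sqrt(20)) = 1/((252/59 - 177) + 2*sqrt(5)) = 1/(-10191/59 + 2*sqrt(5))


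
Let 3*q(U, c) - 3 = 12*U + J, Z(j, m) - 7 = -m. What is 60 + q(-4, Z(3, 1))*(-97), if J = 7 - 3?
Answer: 4157/3 ≈ 1385.7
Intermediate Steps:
Z(j, m) = 7 - m
J = 4
q(U, c) = 7/3 + 4*U (q(U, c) = 1 + (12*U + 4)/3 = 1 + (4 + 12*U)/3 = 1 + (4/3 + 4*U) = 7/3 + 4*U)
60 + q(-4, Z(3, 1))*(-97) = 60 + (7/3 + 4*(-4))*(-97) = 60 + (7/3 - 16)*(-97) = 60 - 41/3*(-97) = 60 + 3977/3 = 4157/3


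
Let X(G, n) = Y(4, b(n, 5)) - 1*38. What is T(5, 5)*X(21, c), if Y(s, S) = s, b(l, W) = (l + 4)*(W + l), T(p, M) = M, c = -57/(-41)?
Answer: -170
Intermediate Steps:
c = 57/41 (c = -57*(-1/41) = 57/41 ≈ 1.3902)
b(l, W) = (4 + l)*(W + l)
X(G, n) = -34 (X(G, n) = 4 - 1*38 = 4 - 38 = -34)
T(5, 5)*X(21, c) = 5*(-34) = -170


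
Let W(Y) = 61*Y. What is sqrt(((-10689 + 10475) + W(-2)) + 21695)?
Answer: sqrt(21359) ≈ 146.15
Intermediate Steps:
sqrt(((-10689 + 10475) + W(-2)) + 21695) = sqrt(((-10689 + 10475) + 61*(-2)) + 21695) = sqrt((-214 - 122) + 21695) = sqrt(-336 + 21695) = sqrt(21359)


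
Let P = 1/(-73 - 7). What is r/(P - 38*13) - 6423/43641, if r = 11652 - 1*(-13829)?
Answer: -29738383021/574911987 ≈ -51.727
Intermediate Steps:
r = 25481 (r = 11652 + 13829 = 25481)
P = -1/80 (P = 1/(-80) = -1/80 ≈ -0.012500)
r/(P - 38*13) - 6423/43641 = 25481/(-1/80 - 38*13) - 6423/43641 = 25481/(-1/80 - 494) - 6423*1/43641 = 25481/(-39521/80) - 2141/14547 = 25481*(-80/39521) - 2141/14547 = -2038480/39521 - 2141/14547 = -29738383021/574911987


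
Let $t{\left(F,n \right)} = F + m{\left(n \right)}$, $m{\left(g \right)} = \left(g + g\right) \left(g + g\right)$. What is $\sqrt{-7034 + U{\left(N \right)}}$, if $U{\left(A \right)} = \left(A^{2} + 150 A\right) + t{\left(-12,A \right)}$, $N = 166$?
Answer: $\sqrt{155634} \approx 394.5$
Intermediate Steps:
$m{\left(g \right)} = 4 g^{2}$ ($m{\left(g \right)} = 2 g 2 g = 4 g^{2}$)
$t{\left(F,n \right)} = F + 4 n^{2}$
$U{\left(A \right)} = -12 + 5 A^{2} + 150 A$ ($U{\left(A \right)} = \left(A^{2} + 150 A\right) + \left(-12 + 4 A^{2}\right) = -12 + 5 A^{2} + 150 A$)
$\sqrt{-7034 + U{\left(N \right)}} = \sqrt{-7034 + \left(-12 + 5 \cdot 166^{2} + 150 \cdot 166\right)} = \sqrt{-7034 + \left(-12 + 5 \cdot 27556 + 24900\right)} = \sqrt{-7034 + \left(-12 + 137780 + 24900\right)} = \sqrt{-7034 + 162668} = \sqrt{155634}$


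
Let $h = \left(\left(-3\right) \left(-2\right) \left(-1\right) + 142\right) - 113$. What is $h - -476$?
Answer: $499$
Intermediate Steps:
$h = 23$ ($h = \left(6 \left(-1\right) + 142\right) - 113 = \left(-6 + 142\right) - 113 = 136 - 113 = 23$)
$h - -476 = 23 - -476 = 23 + 476 = 499$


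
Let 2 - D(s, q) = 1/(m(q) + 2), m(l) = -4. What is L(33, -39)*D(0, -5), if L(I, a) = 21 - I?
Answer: -30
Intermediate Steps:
D(s, q) = 5/2 (D(s, q) = 2 - 1/(-4 + 2) = 2 - 1/(-2) = 2 - 1*(-1/2) = 2 + 1/2 = 5/2)
L(33, -39)*D(0, -5) = (21 - 1*33)*(5/2) = (21 - 33)*(5/2) = -12*5/2 = -30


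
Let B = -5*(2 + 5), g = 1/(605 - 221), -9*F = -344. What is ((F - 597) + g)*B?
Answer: 22529815/1152 ≈ 19557.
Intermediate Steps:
F = 344/9 (F = -⅑*(-344) = 344/9 ≈ 38.222)
g = 1/384 ≈ 0.0026042
B = -35 (B = -5*7 = -35)
((F - 597) + g)*B = ((344/9 - 597) + 1/384)*(-35) = (-5029/9 + 1/384)*(-35) = -643709/1152*(-35) = 22529815/1152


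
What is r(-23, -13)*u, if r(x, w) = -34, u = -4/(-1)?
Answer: -136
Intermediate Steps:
u = 4 (u = -4*(-1) = -1*(-4) = 4)
r(-23, -13)*u = -34*4 = -136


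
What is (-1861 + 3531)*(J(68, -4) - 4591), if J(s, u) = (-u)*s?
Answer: -7212730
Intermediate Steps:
J(s, u) = -s*u
(-1861 + 3531)*(J(68, -4) - 4591) = (-1861 + 3531)*(-1*68*(-4) - 4591) = 1670*(272 - 4591) = 1670*(-4319) = -7212730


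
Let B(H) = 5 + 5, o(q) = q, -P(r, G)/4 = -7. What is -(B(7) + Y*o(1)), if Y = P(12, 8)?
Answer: -38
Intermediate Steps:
P(r, G) = 28 (P(r, G) = -4*(-7) = 28)
B(H) = 10
Y = 28
-(B(7) + Y*o(1)) = -(10 + 28*1) = -(10 + 28) = -1*38 = -38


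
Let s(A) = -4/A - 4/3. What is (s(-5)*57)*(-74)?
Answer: 11248/5 ≈ 2249.6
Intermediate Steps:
s(A) = -4/3 - 4/A (s(A) = -4/A - 4*1/3 = -4/A - 4/3 = -4/3 - 4/A)
(s(-5)*57)*(-74) = ((-4/3 - 4/(-5))*57)*(-74) = ((-4/3 - 4*(-1/5))*57)*(-74) = ((-4/3 + 4/5)*57)*(-74) = -8/15*57*(-74) = -152/5*(-74) = 11248/5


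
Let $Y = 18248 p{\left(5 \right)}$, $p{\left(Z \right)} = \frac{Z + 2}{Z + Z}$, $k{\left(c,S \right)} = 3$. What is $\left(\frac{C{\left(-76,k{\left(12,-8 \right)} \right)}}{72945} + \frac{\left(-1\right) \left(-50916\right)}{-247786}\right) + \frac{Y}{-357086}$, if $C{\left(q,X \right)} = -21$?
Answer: $- \frac{129914939413409}{537853341364185} \approx -0.24154$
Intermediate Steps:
$p{\left(Z \right)} = \frac{2 + Z}{2 Z}$
$Y = \frac{63868}{5}$ ($Y = 18248 \frac{2 + 5}{2 \cdot 5} = 18248 \cdot \frac{1}{2} \cdot \frac{1}{5} \cdot 7 = 18248 \cdot \frac{7}{10} = \frac{63868}{5} \approx 12774.0$)
$\left(\frac{C{\left(-76,k{\left(12,-8 \right)} \right)}}{72945} + \frac{\left(-1\right) \left(-50916\right)}{-247786}\right) + \frac{Y}{-357086} = \left(- \frac{21}{72945} + \frac{\left(-1\right) \left(-50916\right)}{-247786}\right) + \frac{63868}{5 \left(-357086\right)} = \left(\left(-21\right) \frac{1}{72945} + 50916 \left(- \frac{1}{247786}\right)\right) + \frac{63868}{5} \left(- \frac{1}{357086}\right) = \left(- \frac{7}{24315} - \frac{25458}{123893}\right) - \frac{31934}{892715} = - \frac{619878521}{3012458295} - \frac{31934}{892715} = - \frac{129914939413409}{537853341364185}$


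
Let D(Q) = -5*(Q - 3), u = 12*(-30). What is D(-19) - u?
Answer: 470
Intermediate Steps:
u = -360
D(Q) = 15 - 5*Q (D(Q) = -5*(-3 + Q) = 15 - 5*Q)
D(-19) - u = (15 - 5*(-19)) - 1*(-360) = (15 + 95) + 360 = 110 + 360 = 470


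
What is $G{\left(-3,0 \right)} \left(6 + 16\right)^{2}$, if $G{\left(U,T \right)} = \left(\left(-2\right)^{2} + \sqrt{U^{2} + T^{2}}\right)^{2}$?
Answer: $23716$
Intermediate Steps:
$G{\left(U,T \right)} = \left(4 + \sqrt{T^{2} + U^{2}}\right)^{2}$
$G{\left(-3,0 \right)} \left(6 + 16\right)^{2} = \left(4 + \sqrt{0^{2} + \left(-3\right)^{2}}\right)^{2} \left(6 + 16\right)^{2} = \left(4 + \sqrt{0 + 9}\right)^{2} \cdot 22^{2} = \left(4 + \sqrt{9}\right)^{2} \cdot 484 = \left(4 + 3\right)^{2} \cdot 484 = 7^{2} \cdot 484 = 49 \cdot 484 = 23716$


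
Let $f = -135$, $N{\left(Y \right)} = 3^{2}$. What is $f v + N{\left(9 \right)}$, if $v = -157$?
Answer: $21204$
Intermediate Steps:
$N{\left(Y \right)} = 9$
$f v + N{\left(9 \right)} = \left(-135\right) \left(-157\right) + 9 = 21195 + 9 = 21204$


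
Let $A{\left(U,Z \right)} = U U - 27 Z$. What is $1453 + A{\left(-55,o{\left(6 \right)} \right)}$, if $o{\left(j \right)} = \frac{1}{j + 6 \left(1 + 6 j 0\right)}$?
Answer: $\frac{17903}{4} \approx 4475.8$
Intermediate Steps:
$o{\left(j \right)} = \frac{1}{6 + j}$ ($o{\left(j \right)} = \frac{1}{j + 6 \left(1 + 0\right)} = \frac{1}{j + 6 \cdot 1} = \frac{1}{j + 6} = \frac{1}{6 + j}$)
$A{\left(U,Z \right)} = U^{2} - 27 Z$
$1453 + A{\left(-55,o{\left(6 \right)} \right)} = 1453 + \left(\left(-55\right)^{2} - \frac{27}{6 + 6}\right) = 1453 + \left(3025 - \frac{27}{12}\right) = 1453 + \left(3025 - \frac{9}{4}\right) = 1453 + \frac{12091}{4} = \frac{17903}{4}$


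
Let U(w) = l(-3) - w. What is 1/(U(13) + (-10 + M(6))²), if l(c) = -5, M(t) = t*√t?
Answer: 149/1202 + 30*√6/601 ≈ 0.24623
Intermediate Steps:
M(t) = t^(3/2)
U(w) = -5 - w
1/(U(13) + (-10 + M(6))²) = 1/((-5 - 1*13) + (-10 + 6^(3/2))²) = 1/((-5 - 13) + (-10 + 6*√6)²) = 1/(-18 + (-10 + 6*√6)²)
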